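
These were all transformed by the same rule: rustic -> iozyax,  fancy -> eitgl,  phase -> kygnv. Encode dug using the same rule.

The output letters match the input read backwards, each shifted +6: rustic reversed is citsur. The word is reversed, then every letter is shifted forward by 6.
Applying it to dug: reverse → gud; then shift: g+6=m, u+6=a, d+6=j.

maj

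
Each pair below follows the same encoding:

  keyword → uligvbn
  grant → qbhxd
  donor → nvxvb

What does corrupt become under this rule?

The shift depends on letter class: consonant k→u is +10, but vowel e→l is +7. The rule splits by letter class: vowels +7, consonants +10.
Applying it to corrupt: c(cons)+10=m, o(vowel)+7=v, r(cons)+10=b, r(cons)+10=b, u(vowel)+7=b, p(cons)+10=z, t(cons)+10=d.

mvbbbzd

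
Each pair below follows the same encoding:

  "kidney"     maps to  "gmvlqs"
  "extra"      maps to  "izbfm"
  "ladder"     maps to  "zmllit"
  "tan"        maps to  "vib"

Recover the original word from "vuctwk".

The output letters match the input read backwards, each shifted +8: kidney reversed is yendik. The word is reversed, then every letter is shifted forward by 8.
Undoing it on vuctwk: shift back: v−8=n, u−8=m, c−8=u, t−8=l, w−8=o, k−8=c → nmuloc; then reverse → column.

column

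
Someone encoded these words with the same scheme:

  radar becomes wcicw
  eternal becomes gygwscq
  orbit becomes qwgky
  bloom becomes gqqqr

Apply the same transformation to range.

wcslg

The shift depends on letter class: consonant r→w is +5, but vowel a→c is +2. Vowels shift forward by 2 and consonants shift forward by 5.
On range: r(cons)+5=w, a(vowel)+2=c, n(cons)+5=s, g(cons)+5=l, e(vowel)+2=g.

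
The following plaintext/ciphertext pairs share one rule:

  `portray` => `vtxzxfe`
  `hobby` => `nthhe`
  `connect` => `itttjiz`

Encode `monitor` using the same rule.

The shift depends on letter class: consonant p→v is +6, but vowel o→t is +5. Vowels shift forward by 5 and consonants shift forward by 6.
On monitor: m(cons)+6=s, o(vowel)+5=t, n(cons)+6=t, i(vowel)+5=n, t(cons)+6=z, o(vowel)+5=t, r(cons)+6=x.

sttnztx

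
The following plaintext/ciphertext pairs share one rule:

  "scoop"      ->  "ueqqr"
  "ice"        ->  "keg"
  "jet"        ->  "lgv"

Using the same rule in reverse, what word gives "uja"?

Compare letters: s→u is +2, c→e is +2, o→q is +2 — a constant shift. It's a constant shift of +2 (ROT2).
Undoing it on uja: u−2=s, j−2=h, a−2=y.

shy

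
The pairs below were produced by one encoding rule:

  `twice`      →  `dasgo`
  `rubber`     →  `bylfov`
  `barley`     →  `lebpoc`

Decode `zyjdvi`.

Shifts by position in twice: pos 0: t→d (+10), pos 1: w→a (+4), pos 2: i→s (+10), pos 3: c→g (+4) — repeating every 2. The shifts repeat in a cycle of length 2: positions 0,1,… shift by +10, +4, then the pattern repeats.
Decoding zyjdvi: z−10=p, y−4=u, j−10=z, d−4=z, v−10=l, i−4=e.

puzzle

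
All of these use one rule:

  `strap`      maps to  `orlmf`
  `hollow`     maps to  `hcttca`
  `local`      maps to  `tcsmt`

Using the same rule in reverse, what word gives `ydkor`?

exist

This is an affine cipher: with a=0,…,z=25, each position x becomes (3x+12) mod 26.
Reversing it on ydkor: y(24)→9·(24−12)≡4=e; d(3)→9·(3−12)≡23=x; k(10)→9·(10−12)≡8=i; o(14)→9·(14−12)≡18=s; r(17)→9·(17−12)≡19=t (all mod 26).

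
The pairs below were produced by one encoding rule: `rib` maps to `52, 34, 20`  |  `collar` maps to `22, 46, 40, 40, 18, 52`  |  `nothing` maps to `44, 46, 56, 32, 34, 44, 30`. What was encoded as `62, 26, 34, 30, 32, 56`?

weight

r(#18)→52 and i(#9)→34: differences scale by 2, so n = 2·pos + 16. Each letter becomes 2×(its alphabet position, a=1..z=26) + 16.
Decoding 62, 26, 34, 30, 32, 56: 62→(62−16)÷2=23=w, 26→(26−16)÷2=5=e, 34→(34−16)÷2=9=i, 30→(30−16)÷2=7=g, 32→(32−16)÷2=8=h, 56→(56−16)÷2=20=t.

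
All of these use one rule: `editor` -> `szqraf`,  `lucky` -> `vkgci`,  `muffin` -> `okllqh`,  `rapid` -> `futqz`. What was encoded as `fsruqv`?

retail

e(4)→s(18) and d(3)→z(25) fit y≡19x+20 (mod 26); the inverse of 19 mod 26 is 11. Each letter's alphabet position (a=0..z=25) is mapped through 19·x+20 mod 26 — an affine cipher.
Undoing it on fsruqv: f(5)→11·(5−20)≡17=r; s(18)→11·(18−20)≡4=e; r(17)→11·(17−20)≡19=t; u(20)→11·(20−20)≡0=a; q(16)→11·(16−20)≡8=i; v(21)→11·(21−20)≡11=l (all mod 26).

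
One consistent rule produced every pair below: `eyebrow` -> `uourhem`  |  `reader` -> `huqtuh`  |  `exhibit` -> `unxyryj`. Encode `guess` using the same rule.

Compare letters: e→u is +16, y→o is +16, e→u is +16 — a constant shift. It's a constant shift of +16 (ROT16).
For guess: g+16=w, u+16=k, e+16=u, s+16=i, s+16=i.

wkuii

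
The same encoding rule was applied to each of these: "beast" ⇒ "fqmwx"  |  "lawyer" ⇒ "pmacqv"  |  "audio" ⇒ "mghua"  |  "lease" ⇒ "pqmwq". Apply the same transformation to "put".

tgx

The rule splits by letter class: vowels +12, consonants +4.
Applying it to put: p(cons)+4=t, u(vowel)+12=g, t(cons)+4=x.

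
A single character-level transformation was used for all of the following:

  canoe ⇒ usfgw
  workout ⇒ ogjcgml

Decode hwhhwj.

pepper

Compare letters: c→u is +18, a→s is +18, n→f is +18 — a constant shift. Each letter is shifted forward by 18 in the alphabet (a Caesar shift of +18).
Decoding hwhhwj: h−18=p, w−18=e, h−18=p, h−18=p, w−18=e, j−18=r.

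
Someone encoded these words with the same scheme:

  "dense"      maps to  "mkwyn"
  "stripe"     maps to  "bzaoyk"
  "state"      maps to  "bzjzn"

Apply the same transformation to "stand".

The shifts repeat in a cycle of length 2: positions 0,1,… shift by +9, +6, then the pattern repeats.
On stand: s+9=b, t+6=z, a+9=j, n+6=t, d+9=m.

bzjtm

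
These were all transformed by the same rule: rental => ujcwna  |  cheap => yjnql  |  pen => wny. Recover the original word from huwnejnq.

The output letters match the input read backwards, each shifted +9: rental reversed is latner. Two steps: reverse the string, then apply a Caesar shift of +9.
Undoing it on huwnejnq: shift back: h−9=y, u−9=l, w−9=n, n−9=e, e−9=v, j−9=a, n−9=e, q−9=h → ylnevaeh; then reverse → heavenly.

heavenly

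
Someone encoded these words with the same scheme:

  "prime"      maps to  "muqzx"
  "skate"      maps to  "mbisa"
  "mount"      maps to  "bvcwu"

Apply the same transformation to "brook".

Read the word backwards and shift each letter +8.
Applying it to brook: reverse → koorb; then shift: k+8=s, o+8=w, o+8=w, r+8=z, b+8=j.

swwzj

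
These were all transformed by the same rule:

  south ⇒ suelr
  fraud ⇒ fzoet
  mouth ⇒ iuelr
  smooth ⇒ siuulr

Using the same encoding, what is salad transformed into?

s(18)→s(18) and o(14)→u(20) fit y≡19x+14 (mod 26); the inverse of 19 mod 26 is 11. Each letter's alphabet position (a=0..z=25) is mapped through 19·x+14 mod 26 — an affine cipher.
Applying it to salad: s(18)→19·18+14≡18=s; a(0)→19·0+14≡14=o; l(11)→19·11+14≡15=p; a(0)→19·0+14≡14=o; d(3)→19·3+14≡19=t (all mod 26).

sopot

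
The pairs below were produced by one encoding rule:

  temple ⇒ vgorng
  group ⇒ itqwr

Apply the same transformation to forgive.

Compare letters: t→v is +2, e→g is +2, m→o is +2 — a constant shift. It's a constant shift of +2 (ROT2).
For forgive: f+2=h, o+2=q, r+2=t, g+2=i, i+2=k, v+2=x, e+2=g.

hqtikxg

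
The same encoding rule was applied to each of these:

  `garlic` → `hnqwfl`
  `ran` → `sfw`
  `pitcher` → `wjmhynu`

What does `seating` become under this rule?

lsnyfjx

The word is reversed, then every letter is shifted forward by 5.
Applying it to seating: reverse → gnitaes; then shift: g+5=l, n+5=s, i+5=n, t+5=y, a+5=f, e+5=j, s+5=x.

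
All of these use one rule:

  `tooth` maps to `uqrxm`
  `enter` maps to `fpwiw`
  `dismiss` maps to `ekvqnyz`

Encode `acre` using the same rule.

beui

In tooth: t→u is +1, o→q is +2, o→r is +3, t→x is +4 — the shift increases by 1 each position. Each letter shifts forward by (position + 1), i.e. 1, 2, 3, … — the shift grows by one for each successive letter.
On acre: a+1=b, c+2=e, r+3=u, e+4=i.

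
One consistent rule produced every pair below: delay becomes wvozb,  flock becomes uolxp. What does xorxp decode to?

Each pair mirrors across the alphabet (d↔w, e↔v, l↔o): positions sum to 25. This is the alphabet-reversal cipher (Atbash): a becomes z, b becomes y, etc.
Decoding xorxp: x↔c, o↔l, r↔i, x↔c, p↔k.

click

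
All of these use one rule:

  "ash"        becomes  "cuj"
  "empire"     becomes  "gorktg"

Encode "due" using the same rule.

Compare letters: a→c is +2, s→u is +2, h→j is +2 — a constant shift. This is a Caesar cipher with shift 2.
On due: d+2=f, u+2=w, e+2=g.

fwg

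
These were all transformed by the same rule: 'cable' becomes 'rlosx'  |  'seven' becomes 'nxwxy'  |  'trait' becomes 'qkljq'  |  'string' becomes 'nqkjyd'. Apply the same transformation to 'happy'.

Each letter's alphabet position (a=0..z=25) is mapped through 3·x+11 mod 26 — an affine cipher.
For happy: h(7)→3·7+11≡6=g; a(0)→3·0+11≡11=l; p(15)→3·15+11≡4=e; p(15)→3·15+11≡4=e; y(24)→3·24+11≡5=f (all mod 26).

gleef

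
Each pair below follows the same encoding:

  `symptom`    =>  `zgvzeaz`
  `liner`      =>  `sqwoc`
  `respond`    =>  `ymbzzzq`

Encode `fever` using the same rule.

The shift increases by 1 at each position, starting from +7: 7, 8, 9, ….
On fever: f+7=m, e+8=m, v+9=e, e+10=o, r+11=c.

mmeoc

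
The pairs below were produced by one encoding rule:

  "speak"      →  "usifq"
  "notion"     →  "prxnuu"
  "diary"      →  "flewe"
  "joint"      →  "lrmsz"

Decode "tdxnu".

ratio

In speak: s→u is +2, p→s is +3, e→i is +4, a→f is +5 — the shift increases by 1 each position. Letter i (0-indexed) is shifted by i+2, so successive shifts are 2, 3, 4, ….
Undoing it on tdxnu: t−2=r, d−3=a, x−4=t, n−5=i, u−6=o.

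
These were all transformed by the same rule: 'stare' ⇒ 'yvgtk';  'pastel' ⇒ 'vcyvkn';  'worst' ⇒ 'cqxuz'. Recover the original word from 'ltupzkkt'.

A repeating key of period 2 is used — shifts +6, +2 over and over.
Undoing it on ltupzkkt: l−6=f, t−2=r, u−6=o, p−2=n, z−6=t, k−2=i, k−6=e, t−2=r.

frontier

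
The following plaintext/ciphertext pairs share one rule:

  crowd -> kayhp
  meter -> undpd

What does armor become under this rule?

In crowd: c→k is +8, r→a is +9, o→y is +10, w→h is +11 — the shift increases by 1 each position. Letter i (0-indexed) is shifted by i+8, so successive shifts are 8, 9, 10, ….
For armor: a+8=i, r+9=a, m+10=w, o+11=z, r+12=d.

iawzd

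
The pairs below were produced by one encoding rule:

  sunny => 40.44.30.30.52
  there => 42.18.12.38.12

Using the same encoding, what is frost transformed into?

14.38.32.40.42

s(#19)→40 and u(#21)→44: differences scale by 2, so n = 2·pos + 2. The formula is n = 2×(alphabet index, a=1) + 2.
Applying it to frost: f=6→14, r=18→38, o=15→32, s=19→40, t=20→42.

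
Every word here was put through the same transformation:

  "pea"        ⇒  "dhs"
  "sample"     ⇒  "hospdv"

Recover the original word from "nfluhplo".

limerick

The output letters match the input read backwards, each shifted +3: pea reversed is aep. The word is reversed, then every letter is shifted forward by 3.
Undoing it on nfluhplo: shift back: n−3=k, f−3=c, l−3=i, u−3=r, h−3=e, p−3=m, l−3=i, o−3=l → kciremil; then reverse → limerick.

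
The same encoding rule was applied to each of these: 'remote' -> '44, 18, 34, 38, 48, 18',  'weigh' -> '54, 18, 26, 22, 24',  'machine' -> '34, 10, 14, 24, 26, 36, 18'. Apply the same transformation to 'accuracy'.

r(#18)→44 and e(#5)→18: differences scale by 2, so n = 2·pos + 8. The formula is n = 2×(alphabet index, a=1) + 8.
Applying it to accuracy: a=1→10, c=3→14, c=3→14, u=21→50, r=18→44, a=1→10, c=3→14, y=25→58.

10, 14, 14, 50, 44, 10, 14, 58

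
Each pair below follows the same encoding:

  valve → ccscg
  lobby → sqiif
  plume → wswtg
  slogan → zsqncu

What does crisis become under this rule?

jykzkz

Two shifts are in play — +2 for a/e/i/o/u, +7 for every other letter.
On crisis: c(cons)+7=j, r(cons)+7=y, i(vowel)+2=k, s(cons)+7=z, i(vowel)+2=k, s(cons)+7=z.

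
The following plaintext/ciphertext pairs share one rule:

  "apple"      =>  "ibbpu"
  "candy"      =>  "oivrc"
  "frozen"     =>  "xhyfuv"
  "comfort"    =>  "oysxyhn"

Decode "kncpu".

This is an affine cipher: with a=0,…,z=25, each position x becomes (3x+8) mod 26.
Undoing it on kncpu: k(10)→9·(10−8)≡18=s; n(13)→9·(13−8)≡19=t; c(2)→9·(2−8)≡24=y; p(15)→9·(15−8)≡11=l; u(20)→9·(20−8)≡4=e (all mod 26).

style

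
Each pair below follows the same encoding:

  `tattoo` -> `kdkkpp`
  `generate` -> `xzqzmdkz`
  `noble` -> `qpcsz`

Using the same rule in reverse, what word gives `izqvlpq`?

venison

t(19)→k(10) and a(0)→d(3) fit y≡25x+3 (mod 26); the inverse of 25 mod 26 is 25. Treating letters as 0–25, the rule is x ↦ 25x + 3 (mod 26).
Undoing it on izqvlpq: i(8)→25·(8−3)≡21=v; z(25)→25·(25−3)≡4=e; q(16)→25·(16−3)≡13=n; v(21)→25·(21−3)≡8=i; l(11)→25·(11−3)≡18=s; p(15)→25·(15−3)≡14=o; q(16)→25·(16−3)≡13=n (all mod 26).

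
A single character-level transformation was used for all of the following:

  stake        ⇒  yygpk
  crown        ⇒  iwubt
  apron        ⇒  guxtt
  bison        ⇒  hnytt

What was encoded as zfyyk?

taste

Shifts by position in stake: pos 0: s→y (+6), pos 1: t→y (+5), pos 2: a→g (+6), pos 3: k→p (+5) — repeating every 2. It's a Vigenère-style cipher with numeric key [6,5]: position i shifts by key[i mod 2].
Decoding zfyyk: z−6=t, f−5=a, y−6=s, y−5=t, k−6=e.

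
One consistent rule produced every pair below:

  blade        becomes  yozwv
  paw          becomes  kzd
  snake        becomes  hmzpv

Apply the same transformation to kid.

prw

Each pair mirrors across the alphabet (b↔y, l↔o, a↔z): positions sum to 25. Letters are reflected about the middle of the alphabet (position → 25−position): Atbash.
On kid: k↔p, i↔r, d↔w.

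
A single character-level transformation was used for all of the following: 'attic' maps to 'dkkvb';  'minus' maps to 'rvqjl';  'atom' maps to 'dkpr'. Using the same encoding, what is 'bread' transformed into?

Each letter's alphabet position (a=0..z=25) is mapped through 25·x+3 mod 26 — an affine cipher.
Applying it to bread: b(1)→25·1+3≡2=c; r(17)→25·17+3≡12=m; e(4)→25·4+3≡25=z; a(0)→25·0+3≡3=d; d(3)→25·3+3≡0=a (all mod 26).

cmzda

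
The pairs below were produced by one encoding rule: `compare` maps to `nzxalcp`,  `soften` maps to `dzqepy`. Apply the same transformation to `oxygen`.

zijrpy

Compare letters: c→n is +11, o→z is +11, m→x is +11 — a constant shift. It's a constant shift of +11 (ROT11).
On oxygen: o+11=z, x+11=i, y+11=j, g+11=r, e+11=p, n+11=y.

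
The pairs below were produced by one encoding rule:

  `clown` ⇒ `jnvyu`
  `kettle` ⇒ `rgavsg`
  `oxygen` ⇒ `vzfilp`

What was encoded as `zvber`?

The shifts repeat in a cycle of length 2: positions 0,1,… shift by +7, +2, then the pattern repeats.
Decoding zvber: z−7=s, v−2=t, b−7=u, e−2=c, r−7=k.

stuck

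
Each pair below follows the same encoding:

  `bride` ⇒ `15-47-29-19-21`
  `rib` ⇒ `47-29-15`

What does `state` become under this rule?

The formula is n = 2×(alphabet index, a=1) + 11.
Applying it to state: s=19→49, t=20→51, a=1→13, t=20→51, e=5→21.

49-51-13-51-21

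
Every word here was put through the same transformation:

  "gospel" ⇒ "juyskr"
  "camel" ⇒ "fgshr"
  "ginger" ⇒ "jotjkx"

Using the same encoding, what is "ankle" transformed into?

Shifts by position in gospel: pos 0: g→j (+3), pos 1: o→u (+6), pos 2: s→y (+6), pos 3: p→s (+3), pos 4: e→k (+6), pos 5: l→r (+6) — repeating every 3. A repeating key of period 3 is used — shifts +3, +6, +6 over and over.
Applying it to ankle: a+3=d, n+6=t, k+6=q, l+3=o, e+6=k.

dtqok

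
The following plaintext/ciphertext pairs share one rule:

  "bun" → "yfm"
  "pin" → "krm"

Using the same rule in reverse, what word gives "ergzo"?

vital

Each pair mirrors across the alphabet (b↔y, u↔f, n↔m): positions sum to 25. This is the alphabet-reversal cipher (Atbash): a becomes z, b becomes y, etc.
Decoding ergzo: e↔v, r↔i, g↔t, z↔a, o↔l.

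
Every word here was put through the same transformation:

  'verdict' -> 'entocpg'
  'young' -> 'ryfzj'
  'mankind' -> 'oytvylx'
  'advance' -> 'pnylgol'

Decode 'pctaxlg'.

The output letters match the input read backwards, each shifted +11: verdict reversed is tcidrev. Two steps: reverse the string, then apply a Caesar shift of +11.
Reversing it on pctaxlg: shift back: p−11=e, c−11=r, t−11=i, a−11=p, x−11=m, l−11=a, g−11=v → eripmav; then reverse → vampire.

vampire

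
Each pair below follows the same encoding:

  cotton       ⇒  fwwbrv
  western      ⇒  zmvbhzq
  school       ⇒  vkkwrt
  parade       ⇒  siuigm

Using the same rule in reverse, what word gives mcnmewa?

jukebox

Shifts by position in cotton: pos 0: c→f (+3), pos 1: o→w (+8), pos 2: t→w (+3), pos 3: t→b (+8) — repeating every 2. A repeating key of period 2 is used — shifts +3, +8 over and over.
Undoing it on mcnmewa: m−3=j, c−8=u, n−3=k, m−8=e, e−3=b, w−8=o, a−3=x.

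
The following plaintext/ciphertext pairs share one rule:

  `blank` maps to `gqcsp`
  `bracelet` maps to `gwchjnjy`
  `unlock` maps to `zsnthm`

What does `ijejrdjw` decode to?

The shifts repeat in a cycle of length 3: positions 0,1,… shift by +5, +5, +2, then the pattern repeats.
Reversing it on ijejrdjw: i−5=d, j−5=e, e−2=c, j−5=e, r−5=m, d−2=b, j−5=e, w−5=r.

december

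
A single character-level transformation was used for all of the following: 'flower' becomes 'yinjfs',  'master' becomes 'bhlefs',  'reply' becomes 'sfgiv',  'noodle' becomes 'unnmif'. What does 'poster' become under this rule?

gnlefs

f(5)→y(24) and l(11)→i(8) fit y≡19x+7 (mod 26); the inverse of 19 mod 26 is 11. This is an affine cipher: with a=0,…,z=25, each position x becomes (19x+7) mod 26.
On poster: p(15)→19·15+7≡6=g; o(14)→19·14+7≡13=n; s(18)→19·18+7≡11=l; t(19)→19·19+7≡4=e; e(4)→19·4+7≡5=f; r(17)→19·17+7≡18=s (all mod 26).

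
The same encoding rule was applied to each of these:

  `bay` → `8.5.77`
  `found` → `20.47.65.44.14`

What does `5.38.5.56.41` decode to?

b(#2)→8 and a(#1)→5: differences scale by 3, so n = 3·pos + 2. With a=1..z=26, the number is 3·pos + 2.
Reversing it on 5.38.5.56.41: 5→(5−2)÷3=1=a, 38→(38−2)÷3=12=l, 5→(5−2)÷3=1=a, 56→(56−2)÷3=18=r, 41→(41−2)÷3=13=m.

alarm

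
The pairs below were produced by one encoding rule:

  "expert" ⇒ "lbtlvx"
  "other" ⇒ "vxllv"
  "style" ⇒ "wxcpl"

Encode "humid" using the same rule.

The shift depends on letter class: consonant x→b is +4, but vowel e→l is +7. Vowels shift forward by 7 and consonants shift forward by 4.
For humid: h(cons)+4=l, u(vowel)+7=b, m(cons)+4=q, i(vowel)+7=p, d(cons)+4=h.

lbqph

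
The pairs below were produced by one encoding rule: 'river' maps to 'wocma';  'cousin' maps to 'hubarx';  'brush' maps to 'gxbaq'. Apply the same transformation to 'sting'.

xzpvp

In river: r→w is +5, i→o is +6, v→c is +7, e→m is +8 — the shift increases by 1 each position. The shift increases by 1 at each position, starting from +5: 5, 6, 7, ….
Applying it to sting: s+5=x, t+6=z, i+7=p, n+8=v, g+9=p.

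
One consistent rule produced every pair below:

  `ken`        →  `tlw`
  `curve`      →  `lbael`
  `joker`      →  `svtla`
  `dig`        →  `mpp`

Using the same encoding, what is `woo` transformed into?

fvv

Two shifts are in play — +7 for a/e/i/o/u, +9 for every other letter.
Applying it to woo: w(cons)+9=f, o(vowel)+7=v, o(vowel)+7=v.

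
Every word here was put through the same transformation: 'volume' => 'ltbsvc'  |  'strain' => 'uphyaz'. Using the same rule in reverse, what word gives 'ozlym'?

fresh

The output letters match the input read backwards, each shifted +7: volume reversed is emulov. Read the word backwards and shift each letter +7.
Undoing it on ozlym: shift back: o−7=h, z−7=s, l−7=e, y−7=r, m−7=f → hserf; then reverse → fresh.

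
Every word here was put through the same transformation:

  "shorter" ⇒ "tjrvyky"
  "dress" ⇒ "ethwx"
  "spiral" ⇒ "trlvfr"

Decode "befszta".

In shorter: s→t is +1, h→j is +2, o→r is +3, r→v is +4 — the shift increases by 1 each position. Letter i (0-indexed) is shifted by i+1, so successive shifts are 1, 2, 3, ….
Undoing it on befszta: b−1=a, e−2=c, f−3=c, s−4=o, z−5=u, t−6=n, a−7=t.

account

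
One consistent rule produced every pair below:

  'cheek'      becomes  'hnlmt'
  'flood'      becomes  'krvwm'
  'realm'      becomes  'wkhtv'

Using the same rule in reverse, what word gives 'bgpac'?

In cheek: c→h is +5, h→n is +6, e→l is +7, e→m is +8 — the shift increases by 1 each position. Letter i (0-indexed) is shifted by i+5, so successive shifts are 5, 6, 7, ….
Undoing it on bgpac: b−5=w, g−6=a, p−7=i, a−8=s, c−9=t.

waist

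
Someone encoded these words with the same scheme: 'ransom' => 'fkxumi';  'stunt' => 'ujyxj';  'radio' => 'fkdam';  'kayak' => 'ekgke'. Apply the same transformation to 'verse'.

Each letter's alphabet position (a=0..z=25) is mapped through 15·x+10 mod 26 — an affine cipher.
Applying it to verse: v(21)→15·21+10≡13=n; e(4)→15·4+10≡18=s; r(17)→15·17+10≡5=f; s(18)→15·18+10≡20=u; e(4)→15·4+10≡18=s (all mod 26).

nsfus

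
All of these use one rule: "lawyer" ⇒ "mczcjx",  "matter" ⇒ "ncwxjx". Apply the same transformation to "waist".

xclwy

In lawyer: l→m is +1, a→c is +2, w→z is +3, y→c is +4 — the shift increases by 1 each position. Each letter shifts forward by (position + 1), i.e. 1, 2, 3, … — the shift grows by one for each successive letter.
On waist: w+1=x, a+2=c, i+3=l, s+4=w, t+5=y.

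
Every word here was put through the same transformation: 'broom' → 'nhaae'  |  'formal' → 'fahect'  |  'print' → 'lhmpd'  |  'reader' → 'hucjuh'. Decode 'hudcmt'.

retail

This is an affine cipher: with a=0,…,z=25, each position x becomes (11x+2) mod 26.
Reversing it on hudcmt: h(7)→19·(7−2)≡17=r; u(20)→19·(20−2)≡4=e; d(3)→19·(3−2)≡19=t; c(2)→19·(2−2)≡0=a; m(12)→19·(12−2)≡8=i; t(19)→19·(19−2)≡11=l (all mod 26).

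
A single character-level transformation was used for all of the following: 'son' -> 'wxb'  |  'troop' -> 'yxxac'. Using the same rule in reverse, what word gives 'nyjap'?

The output letters match the input read backwards, each shifted +9: son reversed is nos. The word is reversed, then every letter is shifted forward by 9.
Undoing it on nyjap: shift back: n−9=e, y−9=p, j−9=a, a−9=r, p−9=g → eparg; then reverse → grape.

grape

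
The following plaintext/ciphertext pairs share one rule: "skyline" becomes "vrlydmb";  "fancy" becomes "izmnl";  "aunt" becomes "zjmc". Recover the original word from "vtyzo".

s(18)→v(21) and k(10)→r(17) fit y≡7x+25 (mod 26); the inverse of 7 mod 26 is 15. Treating letters as 0–25, the rule is x ↦ 7x + 25 (mod 26).
Reversing it on vtyzo: v(21)→15·(21−25)≡18=s; t(19)→15·(19−25)≡14=o; y(24)→15·(24−25)≡11=l; z(25)→15·(25−25)≡0=a; o(14)→15·(14−25)≡17=r (all mod 26).

solar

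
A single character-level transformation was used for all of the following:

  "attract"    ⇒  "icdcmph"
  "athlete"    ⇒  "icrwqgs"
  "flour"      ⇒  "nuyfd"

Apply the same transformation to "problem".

xaymxra

Letter i (0-indexed) is shifted by i+8, so successive shifts are 8, 9, 10, ….
On problem: p+8=x, r+9=a, o+10=y, b+11=m, l+12=x, e+13=r, m+14=a.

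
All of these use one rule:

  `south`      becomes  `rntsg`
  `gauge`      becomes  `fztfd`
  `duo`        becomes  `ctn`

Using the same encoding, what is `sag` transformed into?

It's a constant shift of +25 (ROT25).
For sag: s+25=r, a+25=z, g+25=f.

rzf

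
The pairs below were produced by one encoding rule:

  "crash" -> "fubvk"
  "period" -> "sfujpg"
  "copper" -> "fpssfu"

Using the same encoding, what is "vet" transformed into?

The rule splits by letter class: vowels +1, consonants +3.
Applying it to vet: v(cons)+3=y, e(vowel)+1=f, t(cons)+3=w.

yfw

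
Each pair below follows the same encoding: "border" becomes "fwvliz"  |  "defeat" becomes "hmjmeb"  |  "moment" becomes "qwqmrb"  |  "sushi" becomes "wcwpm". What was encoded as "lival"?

harsh

Shifts by position in border: pos 0: b→f (+4), pos 1: o→w (+8), pos 2: r→v (+4), pos 3: d→l (+8) — repeating every 2. The shifts repeat in a cycle of length 2: positions 0,1,… shift by +4, +8, then the pattern repeats.
Reversing it on lival: l−4=h, i−8=a, v−4=r, a−8=s, l−4=h.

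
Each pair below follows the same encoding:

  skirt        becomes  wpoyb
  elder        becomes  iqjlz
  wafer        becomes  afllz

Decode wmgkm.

shade

In skirt: s→w is +4, k→p is +5, i→o is +6, r→y is +7 — the shift increases by 1 each position. Letter i (0-indexed) is shifted by i+4, so successive shifts are 4, 5, 6, ….
Reversing it on wmgkm: w−4=s, m−5=h, g−6=a, k−7=d, m−8=e.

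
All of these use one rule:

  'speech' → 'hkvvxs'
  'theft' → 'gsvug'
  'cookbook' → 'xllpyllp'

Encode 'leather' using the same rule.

Each pair mirrors across the alphabet (s↔h, p↔k, e↔v): positions sum to 25. Letters are reflected about the middle of the alphabet (position → 25−position): Atbash.
For leather: l↔o, e↔v, a↔z, t↔g, h↔s, e↔v, r↔i.

ovzgsvi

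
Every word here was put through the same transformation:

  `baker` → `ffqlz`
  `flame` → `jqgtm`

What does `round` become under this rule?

vtaul

In baker: b→f is +4, a→f is +5, k→q is +6, e→l is +7 — the shift increases by 1 each position. The shift increases by 1 at each position, starting from +4: 4, 5, 6, ….
For round: r+4=v, o+5=t, u+6=a, n+7=u, d+8=l.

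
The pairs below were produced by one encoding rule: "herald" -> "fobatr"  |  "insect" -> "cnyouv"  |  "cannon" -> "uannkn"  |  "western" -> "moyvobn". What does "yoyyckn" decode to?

This is an affine cipher: with a=0,…,z=25, each position x becomes (23x+0) mod 26.
Reversing it on yoyyckn: y(24)→17·(24−0)≡18=s; o(14)→17·(14−0)≡4=e; y(24)→17·(24−0)≡18=s; y(24)→17·(24−0)≡18=s; c(2)→17·(2−0)≡8=i; k(10)→17·(10−0)≡14=o; n(13)→17·(13−0)≡13=n (all mod 26).

session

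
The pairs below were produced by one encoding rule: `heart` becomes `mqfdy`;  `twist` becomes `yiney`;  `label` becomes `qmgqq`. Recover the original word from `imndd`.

Shifts by position in heart: pos 0: h→m (+5), pos 1: e→q (+12), pos 2: a→f (+5), pos 3: r→d (+12) — repeating every 2. It's a Vigenère-style cipher with numeric key [5,12]: position i shifts by key[i mod 2].
Decoding imndd: i−5=d, m−12=a, n−5=i, d−12=r, d−5=y.

dairy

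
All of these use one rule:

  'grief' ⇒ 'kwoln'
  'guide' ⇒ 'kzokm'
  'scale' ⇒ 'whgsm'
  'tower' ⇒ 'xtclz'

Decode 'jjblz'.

fever

In grief: g→k is +4, r→w is +5, i→o is +6, e→l is +7 — the shift increases by 1 each position. Each letter shifts forward by (position + 4), i.e. 4, 5, 6, … — the shift grows by one for each successive letter.
Reversing it on jjblz: j−4=f, j−5=e, b−6=v, l−7=e, z−8=r.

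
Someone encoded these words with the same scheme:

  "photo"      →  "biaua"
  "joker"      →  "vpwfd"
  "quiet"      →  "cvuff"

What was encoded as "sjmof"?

giant

Shifts by position in photo: pos 0: p→b (+12), pos 1: h→i (+1), pos 2: o→a (+12), pos 3: t→u (+1) — repeating every 2. It's a Vigenère-style cipher with numeric key [12,1]: position i shifts by key[i mod 2].
Decoding sjmof: s−12=g, j−1=i, m−12=a, o−1=n, f−12=t.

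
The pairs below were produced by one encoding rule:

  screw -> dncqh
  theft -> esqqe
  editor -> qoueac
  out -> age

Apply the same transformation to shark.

The shift depends on letter class: consonant s→d is +11, but vowel e→q is +12. Vowels shift forward by 12 and consonants shift forward by 11.
Applying it to shark: s(cons)+11=d, h(cons)+11=s, a(vowel)+12=m, r(cons)+11=c, k(cons)+11=v.

dsmcv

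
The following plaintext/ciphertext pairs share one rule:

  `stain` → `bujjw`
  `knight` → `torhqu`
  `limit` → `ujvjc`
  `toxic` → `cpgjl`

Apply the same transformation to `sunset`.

Shifts by position in stain: pos 0: s→b (+9), pos 1: t→u (+1), pos 2: a→j (+9), pos 3: i→j (+1) — repeating every 2. It's a Vigenère-style cipher with numeric key [9,1]: position i shifts by key[i mod 2].
Applying it to sunset: s+9=b, u+1=v, n+9=w, s+1=t, e+9=n, t+1=u.

bvwtnu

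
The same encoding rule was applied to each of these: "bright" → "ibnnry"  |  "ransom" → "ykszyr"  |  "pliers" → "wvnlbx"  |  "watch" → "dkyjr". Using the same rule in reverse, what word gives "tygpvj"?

mobile

Shifts by position in bright: pos 0: b→i (+7), pos 1: r→b (+10), pos 2: i→n (+5), pos 3: g→n (+7), pos 4: h→r (+10), pos 5: t→y (+5) — repeating every 3. A repeating key of period 3 is used — shifts +7, +10, +5 over and over.
Decoding tygpvj: t−7=m, y−10=o, g−5=b, p−7=i, v−10=l, j−5=e.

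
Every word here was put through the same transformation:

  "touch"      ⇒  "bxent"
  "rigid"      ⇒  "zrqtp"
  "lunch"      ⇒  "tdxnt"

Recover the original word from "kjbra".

In touch: t→b is +8, o→x is +9, u→e is +10, c→n is +11 — the shift increases by 1 each position. The shift increases by 1 at each position, starting from +8: 8, 9, 10, ….
Decoding kjbra: k−8=c, j−9=a, b−10=r, r−11=g, a−12=o.

cargo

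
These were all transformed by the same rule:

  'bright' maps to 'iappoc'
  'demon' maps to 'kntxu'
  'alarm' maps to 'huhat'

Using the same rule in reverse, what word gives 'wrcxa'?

pivot

Shifts by position in bright: pos 0: b→i (+7), pos 1: r→a (+9), pos 2: i→p (+7), pos 3: g→p (+9) — repeating every 2. It's a Vigenère-style cipher with numeric key [7,9]: position i shifts by key[i mod 2].
Undoing it on wrcxa: w−7=p, r−9=i, c−7=v, x−9=o, a−7=t.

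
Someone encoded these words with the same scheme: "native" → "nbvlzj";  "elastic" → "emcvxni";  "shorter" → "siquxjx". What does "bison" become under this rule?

The shift increases by 1 at each position, starting from +0: 0, 1, 2, ….
On bison: b+0=b, i+1=j, s+2=u, o+3=r, n+4=r.

bjurr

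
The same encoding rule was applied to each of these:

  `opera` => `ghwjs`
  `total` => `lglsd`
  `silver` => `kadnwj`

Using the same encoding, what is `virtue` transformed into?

najlmw

Every letter moves 18 places later in the alphabet, wrapping around z→a.
On virtue: v+18=n, i+18=a, r+18=j, t+18=l, u+18=m, e+18=w.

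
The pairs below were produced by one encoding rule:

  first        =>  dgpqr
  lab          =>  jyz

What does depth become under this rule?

Compare letters: f→d is +24, i→g is +24, r→p is +24 — a constant shift. This is a Caesar cipher with shift 24.
For depth: d+24=b, e+24=c, p+24=n, t+24=r, h+24=f.

bcnrf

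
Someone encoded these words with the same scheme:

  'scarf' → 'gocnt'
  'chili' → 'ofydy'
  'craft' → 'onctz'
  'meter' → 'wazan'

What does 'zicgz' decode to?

toast

s(18)→g(6) and c(2)→o(14) fit y≡19x+2 (mod 26); the inverse of 19 mod 26 is 11. Each letter's alphabet position (a=0..z=25) is mapped through 19·x+2 mod 26 — an affine cipher.
Decoding zicgz: z(25)→11·(25−2)≡19=t; i(8)→11·(8−2)≡14=o; c(2)→11·(2−2)≡0=a; g(6)→11·(6−2)≡18=s; z(25)→11·(25−2)≡19=t (all mod 26).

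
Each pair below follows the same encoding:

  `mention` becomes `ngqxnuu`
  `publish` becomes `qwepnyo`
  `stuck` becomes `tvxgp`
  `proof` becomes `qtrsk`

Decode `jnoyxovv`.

In mention: m→n is +1, e→g is +2, n→q is +3, t→x is +4 — the shift increases by 1 each position. The shift increases by 1 at each position, starting from +1: 1, 2, 3, ….
Reversing it on jnoyxovv: j−1=i, n−2=l, o−3=l, y−4=u, x−5=s, o−6=i, v−7=o, v−8=n.

illusion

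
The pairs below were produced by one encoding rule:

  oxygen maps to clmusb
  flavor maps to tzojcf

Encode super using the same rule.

gidsf

It's a constant shift of +14 (ROT14).
For super: s+14=g, u+14=i, p+14=d, e+14=s, r+14=f.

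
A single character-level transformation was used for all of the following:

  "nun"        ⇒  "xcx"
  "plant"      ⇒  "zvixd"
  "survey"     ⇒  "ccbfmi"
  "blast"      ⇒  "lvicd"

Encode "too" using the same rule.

dww

The shift depends on letter class: consonant n→x is +10, but vowel u→c is +8. Vowels shift forward by 8 and consonants shift forward by 10.
For too: t(cons)+10=d, o(vowel)+8=w, o(vowel)+8=w.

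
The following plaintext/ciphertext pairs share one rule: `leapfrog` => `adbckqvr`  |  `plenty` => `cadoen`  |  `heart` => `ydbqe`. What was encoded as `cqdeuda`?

pretzel

This is an affine cipher: with a=0,…,z=25, each position x becomes (7x+1) mod 26.
Reversing it on cqdeuda: c(2)→15·(2−1)≡15=p; q(16)→15·(16−1)≡17=r; d(3)→15·(3−1)≡4=e; e(4)→15·(4−1)≡19=t; u(20)→15·(20−1)≡25=z; d(3)→15·(3−1)≡4=e; a(0)→15·(0−1)≡11=l (all mod 26).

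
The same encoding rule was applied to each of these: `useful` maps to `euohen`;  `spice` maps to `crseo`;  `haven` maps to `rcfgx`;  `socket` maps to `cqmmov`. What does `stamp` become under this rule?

The shifts repeat in a cycle of length 2: positions 0,1,… shift by +10, +2, then the pattern repeats.
On stamp: s+10=c, t+2=v, a+10=k, m+2=o, p+10=z.

cvkoz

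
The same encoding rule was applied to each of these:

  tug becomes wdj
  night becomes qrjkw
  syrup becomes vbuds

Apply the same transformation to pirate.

srujwn

Vowels shift forward by 9 and consonants shift forward by 3.
Applying it to pirate: p(cons)+3=s, i(vowel)+9=r, r(cons)+3=u, a(vowel)+9=j, t(cons)+3=w, e(vowel)+9=n.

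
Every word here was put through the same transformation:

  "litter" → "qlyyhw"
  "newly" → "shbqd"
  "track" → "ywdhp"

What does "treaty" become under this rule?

ywhdyd

The shift depends on letter class: consonant l→q is +5, but vowel i→l is +3. The rule splits by letter class: vowels +3, consonants +5.
Applying it to treaty: t(cons)+5=y, r(cons)+5=w, e(vowel)+3=h, a(vowel)+3=d, t(cons)+5=y, y(cons)+5=d.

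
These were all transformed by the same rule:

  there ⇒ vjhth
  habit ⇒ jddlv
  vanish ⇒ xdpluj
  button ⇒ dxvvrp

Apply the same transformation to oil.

Two shifts are in play — +3 for a/e/i/o/u, +2 for every other letter.
On oil: o(vowel)+3=r, i(vowel)+3=l, l(cons)+2=n.

rln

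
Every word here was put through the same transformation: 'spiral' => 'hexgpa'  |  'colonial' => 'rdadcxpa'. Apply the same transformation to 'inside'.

Compare letters: s→h is +15, p→e is +15, i→x is +15 — a constant shift. This is a Caesar cipher with shift 15.
On inside: i+15=x, n+15=c, s+15=h, i+15=x, d+15=s, e+15=t.

xchxst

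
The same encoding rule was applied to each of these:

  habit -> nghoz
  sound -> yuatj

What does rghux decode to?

labor

Every letter moves 6 places later in the alphabet, wrapping around z→a.
Reversing it on rghux: r−6=l, g−6=a, h−6=b, u−6=o, x−6=r.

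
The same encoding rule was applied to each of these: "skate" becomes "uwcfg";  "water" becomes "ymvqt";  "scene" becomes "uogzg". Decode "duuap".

Shifts by position in skate: pos 0: s→u (+2), pos 1: k→w (+12), pos 2: a→c (+2), pos 3: t→f (+12) — repeating every 2. It's a Vigenère-style cipher with numeric key [2,12]: position i shifts by key[i mod 2].
Decoding duuap: d−2=b, u−12=i, u−2=s, a−12=o, p−2=n.

bison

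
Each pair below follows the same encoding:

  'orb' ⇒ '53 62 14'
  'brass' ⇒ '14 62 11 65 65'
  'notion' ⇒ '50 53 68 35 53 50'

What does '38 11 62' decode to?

jar

Each letter becomes 3×(its alphabet position, a=1..z=26) + 8.
Decoding 38 11 62: 38→(38−8)÷3=10=j, 11→(11−8)÷3=1=a, 62→(62−8)÷3=18=r.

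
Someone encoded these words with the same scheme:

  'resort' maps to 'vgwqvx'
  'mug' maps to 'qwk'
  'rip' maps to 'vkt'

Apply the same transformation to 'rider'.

The shift depends on letter class: consonant r→v is +4, but vowel e→g is +2. Two shifts are in play — +2 for a/e/i/o/u, +4 for every other letter.
For rider: r(cons)+4=v, i(vowel)+2=k, d(cons)+4=h, e(vowel)+2=g, r(cons)+4=v.

vkhgv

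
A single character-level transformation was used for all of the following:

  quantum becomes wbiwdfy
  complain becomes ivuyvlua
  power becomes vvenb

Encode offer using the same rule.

In quantum: q→w is +6, u→b is +7, a→i is +8, n→w is +9 — the shift increases by 1 each position. Each letter shifts forward by (position + 6), i.e. 6, 7, 8, … — the shift grows by one for each successive letter.
For offer: o+6=u, f+7=m, f+8=n, e+9=n, r+10=b.

umnnb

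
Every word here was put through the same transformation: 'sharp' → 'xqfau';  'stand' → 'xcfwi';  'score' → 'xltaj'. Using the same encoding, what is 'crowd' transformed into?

A repeating key of period 2 is used — shifts +5, +9 over and over.
For crowd: c+5=h, r+9=a, o+5=t, w+9=f, d+5=i.

hatfi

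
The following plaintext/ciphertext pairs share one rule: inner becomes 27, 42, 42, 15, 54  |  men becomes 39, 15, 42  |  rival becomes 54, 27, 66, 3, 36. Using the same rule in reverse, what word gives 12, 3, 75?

day

i(#9)→27 and n(#14)→42: differences scale by 3, so n = 3·pos + 0. With a=1..z=26, the number is 3·pos.
Decoding 12, 3, 75: 12→(12−0)÷3=4=d, 3→(3−0)÷3=1=a, 75→(75−0)÷3=25=y.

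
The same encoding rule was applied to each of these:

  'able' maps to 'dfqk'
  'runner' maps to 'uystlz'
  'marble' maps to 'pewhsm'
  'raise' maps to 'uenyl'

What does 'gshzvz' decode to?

doctor

In able: a→d is +3, b→f is +4, l→q is +5, e→k is +6 — the shift increases by 1 each position. Letter i (0-indexed) is shifted by i+3, so successive shifts are 3, 4, 5, ….
Decoding gshzvz: g−3=d, s−4=o, h−5=c, z−6=t, v−7=o, z−8=r.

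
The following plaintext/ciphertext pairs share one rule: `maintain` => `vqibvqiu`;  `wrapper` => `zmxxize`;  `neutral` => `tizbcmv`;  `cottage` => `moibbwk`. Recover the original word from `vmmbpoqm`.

The output letters match the input read backwards, each shifted +8: maintain reversed is niatniam. Read the word backwards and shift each letter +8.
Decoding vmmbpoqm: shift back: v−8=n, m−8=e, m−8=e, b−8=t, p−8=h, o−8=g, q−8=i, m−8=e → neethgie; then reverse → eighteen.

eighteen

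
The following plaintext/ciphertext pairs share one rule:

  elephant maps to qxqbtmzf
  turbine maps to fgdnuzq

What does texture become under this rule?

Compare letters: e→q is +12, l→x is +12, e→q is +12 — a constant shift. It's a constant shift of +12 (ROT12).
For texture: t+12=f, e+12=q, x+12=j, t+12=f, u+12=g, r+12=d, e+12=q.

fqjfgdq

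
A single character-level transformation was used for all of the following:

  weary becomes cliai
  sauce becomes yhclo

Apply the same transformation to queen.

Each letter shifts forward by (position + 6), i.e. 6, 7, 8, … — the shift grows by one for each successive letter.
On queen: q+6=w, u+7=b, e+8=m, e+9=n, n+10=x.

wbmnx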